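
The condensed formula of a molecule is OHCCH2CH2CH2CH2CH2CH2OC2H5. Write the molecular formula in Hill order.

C9H18O2

Atom tally by fragment:
  OHCCH2 → C:2 H:3 O:1
  CH2 → C:1 H:2
  CH2 → C:1 H:2
  CH2 → C:1 H:2
  CH2 → C:1 H:2
  CH2OC2H5 → C:3 H:7 O:1
Element totals:
  C: 9
  H: 18
  O: 2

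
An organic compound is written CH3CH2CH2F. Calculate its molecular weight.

62.09 g/mol

Atom tally by fragment:
  CH3 → C:1 H:3
  CH2 → C:1 H:2
  CH2F → C:1 H:2 F:1
Element totals:
  C: 3
  H: 7
  F: 1
Molecular formula: C3H7F.
  M = 3(12.011) + 7(1.008) + 18.998
    = 36.033 + 7.056 + 18.998 = 62.087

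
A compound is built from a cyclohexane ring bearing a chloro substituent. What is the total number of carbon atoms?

Atom tally by fragment:
  cyclohexane ring core → C:6 H:12
  (− 1 ring H displaced by substituents)
  + Cl → Cl:1
Element totals:
  C: 6
  H: 11
  Cl: 1

6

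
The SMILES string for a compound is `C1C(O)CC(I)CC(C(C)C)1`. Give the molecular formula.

Atom tally by fragment:
  cyclohexane ring core → C:6 H:12
  (− 3 ring H displaced by substituents)
  + OH → O:1 H:1
  + I → I:1
  + CH(CH3)2 → C:3 H:7
Element totals:
  C: 9
  H: 17
  I: 1
  O: 1

C9H17IO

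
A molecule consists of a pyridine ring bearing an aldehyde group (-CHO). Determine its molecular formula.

Atom tally by fragment:
  pyridine ring core → C:5 H:5 N:1
  (− 1 ring H displaced by substituents)
  + CHO → C:1 H:1 O:1
Element totals:
  C: 6
  H: 5
  N: 1
  O: 1

C6H5NO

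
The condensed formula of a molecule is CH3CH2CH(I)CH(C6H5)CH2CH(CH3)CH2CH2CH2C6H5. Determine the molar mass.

Atom tally by fragment:
  CH3 → C:1 H:3
  CH2 → C:1 H:2
  CH(I) → C:1 H:1 I:1
  CH(C6H5) → C:7 H:6
  CH2 → C:1 H:2
  CH(CH3) → C:2 H:4
  CH2 → C:1 H:2
  CH2 → C:1 H:2
  CH2C6H5 → C:7 H:7
Element totals:
  C: 22
  H: 29
  I: 1
Molecular formula: C22H29I.
  M = 22(12.011) + 29(1.008) + 126.904
    = 264.242 + 29.232 + 126.904 = 420.378

420.38 g/mol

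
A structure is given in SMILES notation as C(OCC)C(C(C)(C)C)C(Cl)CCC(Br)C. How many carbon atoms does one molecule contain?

Atom tally by fragment:
  C2H5OCH2 → C:3 H:7 O:1
  CH(C(CH3)3) → C:5 H:10
  CH(Cl) → C:1 H:1 Cl:1
  CH2 → C:1 H:2
  CH2 → C:1 H:2
  CH(Br) → C:1 H:1 Br:1
  CH3 → C:1 H:3
Element totals:
  C: 13
  H: 26
  Br: 1
  Cl: 1
  O: 1

13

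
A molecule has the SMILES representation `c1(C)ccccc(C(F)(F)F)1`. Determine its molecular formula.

C8H7F3

Atom tally by fragment:
  benzene ring core → C:6 H:6
  (− 2 ring H displaced by substituents)
  + CH3 → C:1 H:3
  + CF3 → C:1 F:3
Element totals:
  C: 8
  H: 7
  F: 3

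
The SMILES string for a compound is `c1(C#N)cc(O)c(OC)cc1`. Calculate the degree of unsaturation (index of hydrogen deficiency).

Atom tally by fragment:
  benzene ring core → C:6 H:6
  (− 3 ring H displaced by substituents)
  + CN → C:1 N:1
  + OH → O:1 H:1
  + OCH3 → C:1 H:3 O:1
Element totals:
  C: 8
  H: 7
  N: 1
  O: 2
Molecular formula: C8H7NO2.
DoU = (2C + 2 + N − H − X) / 2 = (2·8 + 2 + 1 − 7 − 0) / 2 = 6.

6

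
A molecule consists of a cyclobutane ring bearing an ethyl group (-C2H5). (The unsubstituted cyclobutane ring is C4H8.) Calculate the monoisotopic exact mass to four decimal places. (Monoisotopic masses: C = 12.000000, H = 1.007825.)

Atom tally by fragment:
  cyclobutane ring core → C:4 H:8
  (− 1 ring H displaced by substituents)
  + C2H5 → C:2 H:5
Element totals:
  C: 6
  H: 12
Molecular formula: C6H12.
  M = 6(12.0) + 12(1.007825)
    = 72.000000 + 12.093900 = 84.093900

84.0939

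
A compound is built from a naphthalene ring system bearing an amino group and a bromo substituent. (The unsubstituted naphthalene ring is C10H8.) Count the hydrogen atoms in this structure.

8

Atom tally by fragment:
  naphthalene ring system core → C:10 H:8
  (− 2 ring H displaced by substituents)
  + NH2 → N:1 H:2
  + Br → Br:1
Element totals:
  C: 10
  H: 8
  Br: 1
  N: 1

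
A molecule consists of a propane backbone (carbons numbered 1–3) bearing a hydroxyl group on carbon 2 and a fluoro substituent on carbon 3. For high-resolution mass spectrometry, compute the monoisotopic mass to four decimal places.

78.0481

Atom tally by fragment:
  CH3 → C:1 H:3
  CH(OH) → C:1 H:2 O:1
  CH2F → C:1 H:2 F:1
Element totals:
  C: 3
  H: 7
  F: 1
  O: 1
Molecular formula: C3H7FO.
  M = 3(12.0) + 7(1.007825) + 18.998403 + 15.994915
    = 36.000000 + 7.054775 + 18.998403 + 15.994915 = 78.048093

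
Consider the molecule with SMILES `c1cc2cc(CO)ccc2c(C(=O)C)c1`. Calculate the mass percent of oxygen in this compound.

Atom tally by fragment:
  naphthalene ring system core → C:10 H:8
  (− 2 ring H displaced by substituents)
  + CH2OH → C:1 H:3 O:1
  + COCH3 → C:2 H:3 O:1
Element totals:
  C: 13
  H: 12
  O: 2
Molecular formula: C13H12O2.
Molar mass = 200.237 g/mol.
Mass from O: 2 × 15.999 = 31.998 g/mol.
%O = 31.998 / 200.237 × 100 = 15.98%.

15.98%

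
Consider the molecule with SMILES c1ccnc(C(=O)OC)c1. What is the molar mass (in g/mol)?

137.14 g/mol

Atom tally by fragment:
  pyridine ring core → C:5 H:5 N:1
  (− 1 ring H displaced by substituents)
  + COOCH3 → C:2 H:3 O:2
Element totals:
  C: 7
  H: 7
  N: 1
  O: 2
Molecular formula: C7H7NO2.
  M = 7(12.011) + 7(1.008) + 14.007 + 2(15.999)
    = 84.077 + 7.056 + 14.007 + 31.998 = 137.138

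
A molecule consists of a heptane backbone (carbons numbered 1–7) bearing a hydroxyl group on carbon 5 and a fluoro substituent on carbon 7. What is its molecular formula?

Atom tally by fragment:
  CH3 → C:1 H:3
  CH2 → C:1 H:2
  CH2 → C:1 H:2
  CH2 → C:1 H:2
  CH(OH) → C:1 H:2 O:1
  CH2 → C:1 H:2
  CH2F → C:1 H:2 F:1
Element totals:
  C: 7
  H: 15
  F: 1
  O: 1

C7H15FO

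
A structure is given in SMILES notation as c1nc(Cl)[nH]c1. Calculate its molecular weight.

Atom tally by fragment:
  imidazole ring core → C:3 H:4 N:2
  (− 1 ring H displaced by substituents)
  + Cl → Cl:1
Element totals:
  C: 3
  H: 3
  Cl: 1
  N: 2
Molecular formula: C3H3ClN2.
  M = 3(12.011) + 3(1.008) + 35.45 + 2(14.007)
    = 36.033 + 3.024 + 35.450 + 28.014 = 102.521

102.52 g/mol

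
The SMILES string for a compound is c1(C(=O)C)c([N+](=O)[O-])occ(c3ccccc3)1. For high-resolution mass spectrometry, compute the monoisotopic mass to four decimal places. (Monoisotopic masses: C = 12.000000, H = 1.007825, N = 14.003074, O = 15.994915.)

Atom tally by fragment:
  furan ring core → C:4 H:4 O:1
  (− 3 ring H displaced by substituents)
  + COCH3 → C:2 H:3 O:1
  + NO2 → N:1 O:2
  + C6H5 → C:6 H:5
Element totals:
  C: 12
  H: 9
  N: 1
  O: 4
Molecular formula: C12H9NO4.
  M = 12(12.0) + 9(1.007825) + 14.003074 + 4(15.994915)
    = 144.000000 + 9.070425 + 14.003074 + 63.979660 = 231.053159

231.0532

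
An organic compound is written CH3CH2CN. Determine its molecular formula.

Element totals:
  C: 3
  H: 5
  N: 1

C3H5N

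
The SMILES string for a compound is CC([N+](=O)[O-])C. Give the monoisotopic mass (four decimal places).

Atom tally by fragment:
  CH3 → C:1 H:3
  CH(NO2) → C:1 H:1 N:1 O:2
  CH3 → C:1 H:3
Element totals:
  C: 3
  H: 7
  N: 1
  O: 2
Molecular formula: C3H7NO2.
  M = 3(12.0) + 7(1.007825) + 14.003074 + 2(15.994915)
    = 36.000000 + 7.054775 + 14.003074 + 31.989830 = 89.047679

89.0477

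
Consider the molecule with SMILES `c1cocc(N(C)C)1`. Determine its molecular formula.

C6H9NO

Atom tally by fragment:
  furan ring core → C:4 H:4 O:1
  (− 1 ring H displaced by substituents)
  + N(CH3)2 → N:1 C:2 H:6
Element totals:
  C: 6
  H: 9
  N: 1
  O: 1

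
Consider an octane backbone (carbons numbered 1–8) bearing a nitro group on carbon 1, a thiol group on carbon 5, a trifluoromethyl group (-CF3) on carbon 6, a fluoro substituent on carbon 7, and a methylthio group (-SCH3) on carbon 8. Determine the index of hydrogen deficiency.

Atom tally by fragment:
  O2NCH2 → C:1 H:2 N:1 O:2
  CH2 → C:1 H:2
  CH2 → C:1 H:2
  CH2 → C:1 H:2
  CH(SH) → C:1 H:2 S:1
  CH(CF3) → C:2 H:1 F:3
  CH(F) → C:1 H:1 F:1
  CH2SCH3 → C:2 H:5 S:1
Element totals:
  C: 10
  H: 17
  F: 4
  N: 1
  O: 2
  S: 2
Molecular formula: C10H17F4NO2S2.
DoU = (2C + 2 + N − H − X) / 2 = (2·10 + 2 + 1 − 17 − 4) / 2 = 1.

1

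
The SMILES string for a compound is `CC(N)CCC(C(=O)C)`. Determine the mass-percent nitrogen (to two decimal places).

10.84%

Atom tally by fragment:
  CH3 → C:1 H:3
  CH(NH2) → C:1 H:3 N:1
  CH2 → C:1 H:2
  CH2 → C:1 H:2
  CH2COCH3 → C:3 H:5 O:1
Element totals:
  C: 7
  H: 15
  N: 1
  O: 1
Molecular formula: C7H15NO.
Molar mass = 129.203 g/mol.
Mass from N: 1 × 14.007 = 14.007 g/mol.
%N = 14.007 / 129.203 × 100 = 10.84%.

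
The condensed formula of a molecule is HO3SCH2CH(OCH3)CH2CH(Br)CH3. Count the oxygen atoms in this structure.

Atom tally by fragment:
  HO3SCH2 → C:1 H:3 S:1 O:3
  CH(OCH3) → C:2 H:4 O:1
  CH2 → C:1 H:2
  CH(Br) → C:1 H:1 Br:1
  CH3 → C:1 H:3
Element totals:
  C: 6
  H: 13
  Br: 1
  O: 4
  S: 1

4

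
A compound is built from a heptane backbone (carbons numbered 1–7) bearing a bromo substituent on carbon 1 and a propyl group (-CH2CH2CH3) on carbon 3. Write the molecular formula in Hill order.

Atom tally by fragment:
  BrCH2 → C:1 H:2 Br:1
  CH2 → C:1 H:2
  CH(CH2CH2CH3) → C:4 H:8
  CH2 → C:1 H:2
  CH2 → C:1 H:2
  CH2 → C:1 H:2
  CH3 → C:1 H:3
Element totals:
  C: 10
  H: 21
  Br: 1

C10H21Br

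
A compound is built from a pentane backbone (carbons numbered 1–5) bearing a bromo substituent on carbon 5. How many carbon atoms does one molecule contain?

5

Atom tally by fragment:
  CH3 → C:1 H:3
  CH2 → C:1 H:2
  CH2 → C:1 H:2
  CH2 → C:1 H:2
  CH2Br → C:1 H:2 Br:1
Element totals:
  C: 5
  H: 11
  Br: 1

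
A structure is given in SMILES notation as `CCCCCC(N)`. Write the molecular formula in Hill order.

Atom tally by fragment:
  CH3 → C:1 H:3
  CH2 → C:1 H:2
  CH2 → C:1 H:2
  CH2 → C:1 H:2
  CH2 → C:1 H:2
  CH2NH2 → C:1 H:4 N:1
Element totals:
  C: 6
  H: 15
  N: 1

C6H15N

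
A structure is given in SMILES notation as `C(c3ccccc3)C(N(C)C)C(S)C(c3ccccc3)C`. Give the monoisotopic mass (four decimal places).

299.1708

Atom tally by fragment:
  C6H5CH2 → C:7 H:7
  CH(N(CH3)2) → C:3 H:7 N:1
  CH(SH) → C:1 H:2 S:1
  CH(C6H5) → C:7 H:6
  CH3 → C:1 H:3
Element totals:
  C: 19
  H: 25
  N: 1
  S: 1
Molecular formula: C19H25NS.
  M = 19(12.0) + 25(1.007825) + 14.003074 + 31.972071
    = 228.000000 + 25.195625 + 14.003074 + 31.972071 = 299.170770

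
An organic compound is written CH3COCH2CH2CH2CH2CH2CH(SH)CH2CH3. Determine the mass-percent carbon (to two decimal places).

63.78%

Atom tally by fragment:
  CH3COCH2 → C:3 H:5 O:1
  CH2 → C:1 H:2
  CH2 → C:1 H:2
  CH2 → C:1 H:2
  CH2 → C:1 H:2
  CH(SH) → C:1 H:2 S:1
  CH2 → C:1 H:2
  CH3 → C:1 H:3
Element totals:
  C: 10
  H: 20
  O: 1
  S: 1
Molecular formula: C10H20OS.
Molar mass = 188.329 g/mol.
Mass from C: 10 × 12.011 = 120.110 g/mol.
%C = 120.110 / 188.329 × 100 = 63.78%.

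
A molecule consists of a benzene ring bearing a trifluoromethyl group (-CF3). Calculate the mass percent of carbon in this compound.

57.54%

Atom tally by fragment:
  benzene ring core → C:6 H:6
  (− 1 ring H displaced by substituents)
  + CF3 → C:1 F:3
Element totals:
  C: 7
  H: 5
  F: 3
Molecular formula: C7H5F3.
Molar mass = 146.111 g/mol.
Mass from C: 7 × 12.011 = 84.077 g/mol.
%C = 84.077 / 146.111 × 100 = 57.54%.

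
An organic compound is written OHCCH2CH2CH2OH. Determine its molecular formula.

Element totals:
  C: 4
  H: 8
  O: 2

C4H8O2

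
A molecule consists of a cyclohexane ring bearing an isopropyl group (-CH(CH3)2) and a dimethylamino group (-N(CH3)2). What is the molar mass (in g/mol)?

Atom tally by fragment:
  cyclohexane ring core → C:6 H:12
  (− 2 ring H displaced by substituents)
  + CH(CH3)2 → C:3 H:7
  + N(CH3)2 → N:1 C:2 H:6
Element totals:
  C: 11
  H: 23
  N: 1
Molecular formula: C11H23N.
  M = 11(12.011) + 23(1.008) + 14.007
    = 132.121 + 23.184 + 14.007 = 169.312

169.31 g/mol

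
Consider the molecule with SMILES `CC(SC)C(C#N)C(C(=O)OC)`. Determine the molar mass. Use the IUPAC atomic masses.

Atom tally by fragment:
  CH3 → C:1 H:3
  CH(SCH3) → C:2 H:4 S:1
  CH(CN) → C:2 H:1 N:1
  CH2COOCH3 → C:3 H:5 O:2
Element totals:
  C: 8
  H: 13
  N: 1
  O: 2
  S: 1
Molecular formula: C8H13NO2S.
  M = 8(12.011) + 13(1.008) + 14.007 + 2(15.999) + 32.06
    = 96.088 + 13.104 + 14.007 + 31.998 + 32.060 = 187.257

187.26 g/mol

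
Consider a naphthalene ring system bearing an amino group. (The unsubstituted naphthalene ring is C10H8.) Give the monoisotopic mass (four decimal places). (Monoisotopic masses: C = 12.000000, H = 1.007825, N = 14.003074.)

Atom tally by fragment:
  naphthalene ring system core → C:10 H:8
  (− 1 ring H displaced by substituents)
  + NH2 → N:1 H:2
Element totals:
  C: 10
  H: 9
  N: 1
Molecular formula: C10H9N.
  M = 10(12.0) + 9(1.007825) + 14.003074
    = 120.000000 + 9.070425 + 14.003074 = 143.073499

143.0735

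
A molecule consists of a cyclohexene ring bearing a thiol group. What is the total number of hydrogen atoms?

10

Atom tally by fragment:
  cyclohexene ring core → C:6 H:10
  (− 1 ring H displaced by substituents)
  + SH → S:1 H:1
Element totals:
  C: 6
  H: 10
  S: 1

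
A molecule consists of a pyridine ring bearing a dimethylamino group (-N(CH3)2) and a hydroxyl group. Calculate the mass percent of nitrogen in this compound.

Atom tally by fragment:
  pyridine ring core → C:5 H:5 N:1
  (− 2 ring H displaced by substituents)
  + N(CH3)2 → N:1 C:2 H:6
  + OH → O:1 H:1
Element totals:
  C: 7
  H: 10
  N: 2
  O: 1
Molecular formula: C7H10N2O.
Molar mass = 138.170 g/mol.
Mass from N: 2 × 14.007 = 28.014 g/mol.
%N = 28.014 / 138.170 × 100 = 20.28%.

20.28%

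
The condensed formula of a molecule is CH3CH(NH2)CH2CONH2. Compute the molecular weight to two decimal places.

Element totals:
  C: 4
  H: 10
  N: 2
  O: 1
Molecular formula: C4H10N2O.
  M = 4(12.011) + 10(1.008) + 2(14.007) + 15.999
    = 48.044 + 10.080 + 28.014 + 15.999 = 102.137

102.14 g/mol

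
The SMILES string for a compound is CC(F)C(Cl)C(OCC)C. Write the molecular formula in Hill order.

C7H14ClFO

Atom tally by fragment:
  CH3 → C:1 H:3
  CH(F) → C:1 H:1 F:1
  CH(Cl) → C:1 H:1 Cl:1
  CH(OC2H5) → C:3 H:6 O:1
  CH3 → C:1 H:3
Element totals:
  C: 7
  H: 14
  Cl: 1
  F: 1
  O: 1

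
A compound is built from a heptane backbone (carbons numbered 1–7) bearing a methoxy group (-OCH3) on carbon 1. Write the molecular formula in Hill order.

Atom tally by fragment:
  CH3OCH2 → C:2 H:5 O:1
  CH2 → C:1 H:2
  CH2 → C:1 H:2
  CH2 → C:1 H:2
  CH2 → C:1 H:2
  CH2 → C:1 H:2
  CH3 → C:1 H:3
Element totals:
  C: 8
  H: 18
  O: 1

C8H18O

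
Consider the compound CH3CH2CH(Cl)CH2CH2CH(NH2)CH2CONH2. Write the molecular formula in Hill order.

Atom tally by fragment:
  CH3 → C:1 H:3
  CH2 → C:1 H:2
  CH(Cl) → C:1 H:1 Cl:1
  CH2 → C:1 H:2
  CH2 → C:1 H:2
  CH(NH2) → C:1 H:3 N:1
  CH2CONH2 → C:2 H:4 O:1 N:1
Element totals:
  C: 8
  H: 17
  Cl: 1
  N: 2
  O: 1

C8H17ClN2O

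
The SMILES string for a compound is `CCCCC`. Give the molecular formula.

Atom tally by fragment:
  CH3 → C:1 H:3
  CH2 → C:1 H:2
  CH2 → C:1 H:2
  CH2 → C:1 H:2
  CH3 → C:1 H:3
Element totals:
  C: 5
  H: 12

C5H12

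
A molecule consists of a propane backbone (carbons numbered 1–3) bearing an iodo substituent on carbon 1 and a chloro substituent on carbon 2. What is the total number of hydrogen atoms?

Atom tally by fragment:
  ICH2 → C:1 H:2 I:1
  CH(Cl) → C:1 H:1 Cl:1
  CH3 → C:1 H:3
Element totals:
  C: 3
  H: 6
  Cl: 1
  I: 1

6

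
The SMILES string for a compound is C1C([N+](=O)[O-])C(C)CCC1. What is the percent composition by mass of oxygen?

Atom tally by fragment:
  cyclohexane ring core → C:6 H:12
  (− 2 ring H displaced by substituents)
  + NO2 → N:1 O:2
  + CH3 → C:1 H:3
Element totals:
  C: 7
  H: 13
  N: 1
  O: 2
Molecular formula: C7H13NO2.
Molar mass = 143.186 g/mol.
Mass from O: 2 × 15.999 = 31.998 g/mol.
%O = 31.998 / 143.186 × 100 = 22.35%.

22.35%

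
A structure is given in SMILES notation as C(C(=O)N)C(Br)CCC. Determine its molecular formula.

Atom tally by fragment:
  H2NOCCH2 → C:2 H:4 O:1 N:1
  CH(Br) → C:1 H:1 Br:1
  CH2 → C:1 H:2
  CH2 → C:1 H:2
  CH3 → C:1 H:3
Element totals:
  C: 6
  H: 12
  Br: 1
  N: 1
  O: 1

C6H12BrNO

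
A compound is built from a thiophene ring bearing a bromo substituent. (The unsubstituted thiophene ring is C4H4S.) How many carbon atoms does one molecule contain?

Atom tally by fragment:
  thiophene ring core → C:4 H:4 S:1
  (− 1 ring H displaced by substituents)
  + Br → Br:1
Element totals:
  C: 4
  H: 3
  Br: 1
  S: 1

4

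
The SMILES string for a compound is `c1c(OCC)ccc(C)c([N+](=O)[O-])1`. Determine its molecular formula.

Atom tally by fragment:
  benzene ring core → C:6 H:6
  (− 3 ring H displaced by substituents)
  + OC2H5 → C:2 H:5 O:1
  + CH3 → C:1 H:3
  + NO2 → N:1 O:2
Element totals:
  C: 9
  H: 11
  N: 1
  O: 3

C9H11NO3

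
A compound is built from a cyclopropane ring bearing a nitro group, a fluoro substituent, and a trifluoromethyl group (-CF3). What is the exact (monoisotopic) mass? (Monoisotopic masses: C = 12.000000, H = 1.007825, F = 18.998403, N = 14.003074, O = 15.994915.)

173.0100

Atom tally by fragment:
  cyclopropane ring core → C:3 H:6
  (− 3 ring H displaced by substituents)
  + NO2 → N:1 O:2
  + F → F:1
  + CF3 → C:1 F:3
Element totals:
  C: 4
  H: 3
  F: 4
  N: 1
  O: 2
Molecular formula: C4H3F4NO2.
  M = 4(12.0) + 3(1.007825) + 4(18.998403) + 14.003074 + 2(15.994915)
    = 48.000000 + 3.023475 + 75.993612 + 14.003074 + 31.989830 = 173.009991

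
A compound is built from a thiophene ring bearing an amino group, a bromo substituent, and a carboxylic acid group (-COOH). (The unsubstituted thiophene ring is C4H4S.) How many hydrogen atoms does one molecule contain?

Atom tally by fragment:
  thiophene ring core → C:4 H:4 S:1
  (− 3 ring H displaced by substituents)
  + NH2 → N:1 H:2
  + Br → Br:1
  + COOH → C:1 H:1 O:2
Element totals:
  C: 5
  H: 4
  Br: 1
  N: 1
  O: 2
  S: 1

4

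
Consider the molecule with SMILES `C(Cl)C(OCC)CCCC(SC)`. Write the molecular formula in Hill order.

Atom tally by fragment:
  ClCH2 → C:1 H:2 Cl:1
  CH(OC2H5) → C:3 H:6 O:1
  CH2 → C:1 H:2
  CH2 → C:1 H:2
  CH2 → C:1 H:2
  CH2SCH3 → C:2 H:5 S:1
Element totals:
  C: 9
  H: 19
  Cl: 1
  O: 1
  S: 1

C9H19ClOS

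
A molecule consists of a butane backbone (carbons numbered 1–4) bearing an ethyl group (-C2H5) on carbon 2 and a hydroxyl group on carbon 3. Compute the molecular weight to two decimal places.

Atom tally by fragment:
  CH3 → C:1 H:3
  CH(C2H5) → C:3 H:6
  CH(OH) → C:1 H:2 O:1
  CH3 → C:1 H:3
Element totals:
  C: 6
  H: 14
  O: 1
Molecular formula: C6H14O.
  M = 6(12.011) + 14(1.008) + 15.999
    = 72.066 + 14.112 + 15.999 = 102.177

102.18 g/mol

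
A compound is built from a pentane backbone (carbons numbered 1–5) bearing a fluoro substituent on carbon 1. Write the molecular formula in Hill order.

Atom tally by fragment:
  FCH2 → C:1 H:2 F:1
  CH2 → C:1 H:2
  CH2 → C:1 H:2
  CH2 → C:1 H:2
  CH3 → C:1 H:3
Element totals:
  C: 5
  H: 11
  F: 1

C5H11F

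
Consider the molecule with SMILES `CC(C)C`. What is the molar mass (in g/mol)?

58.12 g/mol

Atom tally by fragment:
  CH3 → C:1 H:3
  CH(CH3) → C:2 H:4
  CH3 → C:1 H:3
Element totals:
  C: 4
  H: 10
Molecular formula: C4H10.
  M = 4(12.011) + 10(1.008)
    = 48.044 + 10.080 = 58.124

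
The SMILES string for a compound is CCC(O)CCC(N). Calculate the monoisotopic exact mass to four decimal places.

Atom tally by fragment:
  CH3 → C:1 H:3
  CH2 → C:1 H:2
  CH(OH) → C:1 H:2 O:1
  CH2 → C:1 H:2
  CH2 → C:1 H:2
  CH2NH2 → C:1 H:4 N:1
Element totals:
  C: 6
  H: 15
  N: 1
  O: 1
Molecular formula: C6H15NO.
  M = 6(12.0) + 15(1.007825) + 14.003074 + 15.994915
    = 72.000000 + 15.117375 + 14.003074 + 15.994915 = 117.115364

117.1154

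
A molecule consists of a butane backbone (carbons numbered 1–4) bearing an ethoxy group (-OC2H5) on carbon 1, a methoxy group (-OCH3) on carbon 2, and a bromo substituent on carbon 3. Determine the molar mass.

211.10 g/mol

Atom tally by fragment:
  C2H5OCH2 → C:3 H:7 O:1
  CH(OCH3) → C:2 H:4 O:1
  CH(Br) → C:1 H:1 Br:1
  CH3 → C:1 H:3
Element totals:
  C: 7
  H: 15
  Br: 1
  O: 2
Molecular formula: C7H15BrO2.
  M = 7(12.011) + 15(1.008) + 79.904 + 2(15.999)
    = 84.077 + 15.120 + 79.904 + 31.998 = 211.099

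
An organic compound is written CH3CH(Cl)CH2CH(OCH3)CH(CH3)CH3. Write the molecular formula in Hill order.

Atom tally by fragment:
  CH3 → C:1 H:3
  CH(Cl) → C:1 H:1 Cl:1
  CH2 → C:1 H:2
  CH(OCH3) → C:2 H:4 O:1
  CH(CH3) → C:2 H:4
  CH3 → C:1 H:3
Element totals:
  C: 8
  H: 17
  Cl: 1
  O: 1

C8H17ClO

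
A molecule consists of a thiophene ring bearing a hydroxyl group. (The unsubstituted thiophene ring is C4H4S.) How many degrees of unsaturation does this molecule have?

Atom tally by fragment:
  thiophene ring core → C:4 H:4 S:1
  (− 1 ring H displaced by substituents)
  + OH → O:1 H:1
Element totals:
  C: 4
  H: 4
  O: 1
  S: 1
Molecular formula: C4H4OS.
DoU = (2C + 2 + N − H − X) / 2 = (2·4 + 2 + 0 − 4 − 0) / 2 = 3.

3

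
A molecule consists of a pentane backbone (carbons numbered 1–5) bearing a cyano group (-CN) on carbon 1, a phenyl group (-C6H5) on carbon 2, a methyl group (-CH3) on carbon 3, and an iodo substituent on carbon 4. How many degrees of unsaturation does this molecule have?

Atom tally by fragment:
  NCCH2 → C:2 H:2 N:1
  CH(C6H5) → C:7 H:6
  CH(CH3) → C:2 H:4
  CH(I) → C:1 H:1 I:1
  CH3 → C:1 H:3
Element totals:
  C: 13
  H: 16
  I: 1
  N: 1
Molecular formula: C13H16IN.
DoU = (2C + 2 + N − H − X) / 2 = (2·13 + 2 + 1 − 16 − 1) / 2 = 6.

6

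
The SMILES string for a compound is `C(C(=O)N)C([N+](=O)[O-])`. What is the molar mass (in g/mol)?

118.09 g/mol

Atom tally by fragment:
  H2NOCCH2 → C:2 H:4 O:1 N:1
  CH2NO2 → C:1 H:2 N:1 O:2
Element totals:
  C: 3
  H: 6
  N: 2
  O: 3
Molecular formula: C3H6N2O3.
  M = 3(12.011) + 6(1.008) + 2(14.007) + 3(15.999)
    = 36.033 + 6.048 + 28.014 + 47.997 = 118.092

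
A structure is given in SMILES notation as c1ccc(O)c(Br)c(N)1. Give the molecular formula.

C6H6BrNO

Atom tally by fragment:
  benzene ring core → C:6 H:6
  (− 3 ring H displaced by substituents)
  + OH → O:1 H:1
  + Br → Br:1
  + NH2 → N:1 H:2
Element totals:
  C: 6
  H: 6
  Br: 1
  N: 1
  O: 1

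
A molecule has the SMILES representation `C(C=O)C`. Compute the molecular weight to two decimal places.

Atom tally by fragment:
  OHCCH2 → C:2 H:3 O:1
  CH3 → C:1 H:3
Element totals:
  C: 3
  H: 6
  O: 1
Molecular formula: C3H6O.
  M = 3(12.011) + 6(1.008) + 15.999
    = 36.033 + 6.048 + 15.999 = 58.080

58.08 g/mol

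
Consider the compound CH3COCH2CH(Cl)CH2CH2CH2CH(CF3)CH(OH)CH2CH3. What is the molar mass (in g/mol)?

Atom tally by fragment:
  CH3COCH2 → C:3 H:5 O:1
  CH(Cl) → C:1 H:1 Cl:1
  CH2 → C:1 H:2
  CH2 → C:1 H:2
  CH2 → C:1 H:2
  CH(CF3) → C:2 H:1 F:3
  CH(OH) → C:1 H:2 O:1
  CH2 → C:1 H:2
  CH3 → C:1 H:3
Element totals:
  C: 12
  H: 20
  Cl: 1
  F: 3
  O: 2
Molecular formula: C12H20ClF3O2.
  M = 12(12.011) + 20(1.008) + 35.45 + 3(18.998) + 2(15.999)
    = 144.132 + 20.160 + 35.450 + 56.994 + 31.998 = 288.734

288.73 g/mol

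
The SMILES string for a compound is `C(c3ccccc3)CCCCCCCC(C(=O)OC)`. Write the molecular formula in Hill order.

Atom tally by fragment:
  C6H5CH2 → C:7 H:7
  CH2 → C:1 H:2
  CH2 → C:1 H:2
  CH2 → C:1 H:2
  CH2 → C:1 H:2
  CH2 → C:1 H:2
  CH2 → C:1 H:2
  CH2 → C:1 H:2
  CH2COOCH3 → C:3 H:5 O:2
Element totals:
  C: 17
  H: 26
  O: 2

C17H26O2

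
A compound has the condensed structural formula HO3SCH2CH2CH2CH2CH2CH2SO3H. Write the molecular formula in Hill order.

Atom tally by fragment:
  HO3SCH2 → C:1 H:3 S:1 O:3
  CH2 → C:1 H:2
  CH2 → C:1 H:2
  CH2 → C:1 H:2
  CH2 → C:1 H:2
  CH2SO3H → C:1 H:3 S:1 O:3
Element totals:
  C: 6
  H: 14
  O: 6
  S: 2

C6H14O6S2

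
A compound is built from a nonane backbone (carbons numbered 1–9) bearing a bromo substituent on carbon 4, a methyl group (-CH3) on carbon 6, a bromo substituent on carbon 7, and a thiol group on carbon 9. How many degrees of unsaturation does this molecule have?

0

Atom tally by fragment:
  CH3 → C:1 H:3
  CH2 → C:1 H:2
  CH2 → C:1 H:2
  CH(Br) → C:1 H:1 Br:1
  CH2 → C:1 H:2
  CH(CH3) → C:2 H:4
  CH(Br) → C:1 H:1 Br:1
  CH2 → C:1 H:2
  CH2SH → C:1 H:3 S:1
Element totals:
  C: 10
  H: 20
  Br: 2
  S: 1
Molecular formula: C10H20Br2S.
DoU = (2C + 2 + N − H − X) / 2 = (2·10 + 2 + 0 − 20 − 2) / 2 = 0.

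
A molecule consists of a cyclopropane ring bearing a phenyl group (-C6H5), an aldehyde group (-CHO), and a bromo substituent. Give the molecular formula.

Atom tally by fragment:
  cyclopropane ring core → C:3 H:6
  (− 3 ring H displaced by substituents)
  + C6H5 → C:6 H:5
  + CHO → C:1 H:1 O:1
  + Br → Br:1
Element totals:
  C: 10
  H: 9
  Br: 1
  O: 1

C10H9BrO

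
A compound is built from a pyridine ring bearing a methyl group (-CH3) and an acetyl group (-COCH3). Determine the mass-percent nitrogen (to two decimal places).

Atom tally by fragment:
  pyridine ring core → C:5 H:5 N:1
  (− 2 ring H displaced by substituents)
  + CH3 → C:1 H:3
  + COCH3 → C:2 H:3 O:1
Element totals:
  C: 8
  H: 9
  N: 1
  O: 1
Molecular formula: C8H9NO.
Molar mass = 135.166 g/mol.
Mass from N: 1 × 14.007 = 14.007 g/mol.
%N = 14.007 / 135.166 × 100 = 10.36%.

10.36%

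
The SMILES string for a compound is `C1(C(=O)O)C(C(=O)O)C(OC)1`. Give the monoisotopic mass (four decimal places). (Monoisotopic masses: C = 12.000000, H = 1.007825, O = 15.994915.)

160.0372

Atom tally by fragment:
  cyclopropane ring core → C:3 H:6
  (− 3 ring H displaced by substituents)
  + COOH → C:1 H:1 O:2
  + COOH → C:1 H:1 O:2
  + OCH3 → C:1 H:3 O:1
Element totals:
  C: 6
  H: 8
  O: 5
Molecular formula: C6H8O5.
  M = 6(12.0) + 8(1.007825) + 5(15.994915)
    = 72.000000 + 8.062600 + 79.974575 = 160.037175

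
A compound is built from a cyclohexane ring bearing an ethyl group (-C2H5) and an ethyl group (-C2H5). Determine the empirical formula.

CH2

Atom tally by fragment:
  cyclohexane ring core → C:6 H:12
  (− 2 ring H displaced by substituents)
  + C2H5 → C:2 H:5
  + C2H5 → C:2 H:5
Element totals:
  C: 10
  H: 20
Molecular formula: C10H20.
gcd of subscripts = 10; dividing each by 10:
  C: 10/10 = 1
  H: 20/10 = 2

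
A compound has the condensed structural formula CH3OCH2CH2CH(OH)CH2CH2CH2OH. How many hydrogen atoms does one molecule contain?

16

Atom tally by fragment:
  CH3OCH2 → C:2 H:5 O:1
  CH2 → C:1 H:2
  CH(OH) → C:1 H:2 O:1
  CH2 → C:1 H:2
  CH2 → C:1 H:2
  CH2OH → C:1 H:3 O:1
Element totals:
  C: 7
  H: 16
  O: 3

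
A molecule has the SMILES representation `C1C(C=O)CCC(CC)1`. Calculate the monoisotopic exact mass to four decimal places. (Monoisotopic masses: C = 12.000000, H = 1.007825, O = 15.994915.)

Atom tally by fragment:
  cyclopentane ring core → C:5 H:10
  (− 2 ring H displaced by substituents)
  + CHO → C:1 H:1 O:1
  + C2H5 → C:2 H:5
Element totals:
  C: 8
  H: 14
  O: 1
Molecular formula: C8H14O.
  M = 8(12.0) + 14(1.007825) + 15.994915
    = 96.000000 + 14.109550 + 15.994915 = 126.104465

126.1045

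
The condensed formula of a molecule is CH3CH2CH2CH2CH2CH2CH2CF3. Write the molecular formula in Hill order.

Element totals:
  C: 8
  H: 15
  F: 3

C8H15F3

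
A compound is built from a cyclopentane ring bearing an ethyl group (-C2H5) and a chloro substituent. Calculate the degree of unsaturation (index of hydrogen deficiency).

Atom tally by fragment:
  cyclopentane ring core → C:5 H:10
  (− 2 ring H displaced by substituents)
  + C2H5 → C:2 H:5
  + Cl → Cl:1
Element totals:
  C: 7
  H: 13
  Cl: 1
Molecular formula: C7H13Cl.
DoU = (2C + 2 + N − H − X) / 2 = (2·7 + 2 + 0 − 13 − 1) / 2 = 1.

1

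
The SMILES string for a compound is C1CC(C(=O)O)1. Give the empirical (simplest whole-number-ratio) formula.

C2H3O

Atom tally by fragment:
  cyclopropane ring core → C:3 H:6
  (− 1 ring H displaced by substituents)
  + COOH → C:1 H:1 O:2
Element totals:
  C: 4
  H: 6
  O: 2
Molecular formula: C4H6O2.
gcd of subscripts = 2; dividing each by 2:
  C: 4/2 = 2
  H: 6/2 = 3
  O: 2/2 = 1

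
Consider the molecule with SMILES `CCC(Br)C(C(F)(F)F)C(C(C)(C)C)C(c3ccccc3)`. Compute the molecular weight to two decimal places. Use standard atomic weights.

365.28 g/mol

Atom tally by fragment:
  CH3 → C:1 H:3
  CH2 → C:1 H:2
  CH(Br) → C:1 H:1 Br:1
  CH(CF3) → C:2 H:1 F:3
  CH(C(CH3)3) → C:5 H:10
  CH2C6H5 → C:7 H:7
Element totals:
  C: 17
  H: 24
  Br: 1
  F: 3
Molecular formula: C17H24BrF3.
  M = 17(12.011) + 24(1.008) + 79.904 + 3(18.998)
    = 204.187 + 24.192 + 79.904 + 56.994 = 365.277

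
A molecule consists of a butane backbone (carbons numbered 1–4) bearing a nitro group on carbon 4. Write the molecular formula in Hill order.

Atom tally by fragment:
  CH3 → C:1 H:3
  CH2 → C:1 H:2
  CH2 → C:1 H:2
  CH2NO2 → C:1 H:2 N:1 O:2
Element totals:
  C: 4
  H: 9
  N: 1
  O: 2

C4H9NO2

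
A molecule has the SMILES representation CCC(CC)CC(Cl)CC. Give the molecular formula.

C9H19Cl

Atom tally by fragment:
  CH3 → C:1 H:3
  CH2 → C:1 H:2
  CH(C2H5) → C:3 H:6
  CH2 → C:1 H:2
  CH(Cl) → C:1 H:1 Cl:1
  CH2 → C:1 H:2
  CH3 → C:1 H:3
Element totals:
  C: 9
  H: 19
  Cl: 1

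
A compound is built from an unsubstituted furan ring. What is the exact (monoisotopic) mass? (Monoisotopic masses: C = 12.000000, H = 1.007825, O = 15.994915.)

Atom tally by fragment:
  furan ring core → C:4 H:4 O:1
Element totals:
  C: 4
  H: 4
  O: 1
Molecular formula: C4H4O.
  M = 4(12.0) + 4(1.007825) + 15.994915
    = 48.000000 + 4.031300 + 15.994915 = 68.026215

68.0262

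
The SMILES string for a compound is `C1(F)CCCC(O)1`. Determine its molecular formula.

Atom tally by fragment:
  cyclopentane ring core → C:5 H:10
  (− 2 ring H displaced by substituents)
  + F → F:1
  + OH → O:1 H:1
Element totals:
  C: 5
  H: 9
  F: 1
  O: 1

C5H9FO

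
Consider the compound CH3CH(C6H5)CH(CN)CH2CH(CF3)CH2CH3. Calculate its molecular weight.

269.31 g/mol

Atom tally by fragment:
  CH3 → C:1 H:3
  CH(C6H5) → C:7 H:6
  CH(CN) → C:2 H:1 N:1
  CH2 → C:1 H:2
  CH(CF3) → C:2 H:1 F:3
  CH2 → C:1 H:2
  CH3 → C:1 H:3
Element totals:
  C: 15
  H: 18
  F: 3
  N: 1
Molecular formula: C15H18F3N.
  M = 15(12.011) + 18(1.008) + 3(18.998) + 14.007
    = 180.165 + 18.144 + 56.994 + 14.007 = 269.310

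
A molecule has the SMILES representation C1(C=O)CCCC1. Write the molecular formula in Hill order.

Atom tally by fragment:
  cyclopentane ring core → C:5 H:10
  (− 1 ring H displaced by substituents)
  + CHO → C:1 H:1 O:1
Element totals:
  C: 6
  H: 10
  O: 1

C6H10O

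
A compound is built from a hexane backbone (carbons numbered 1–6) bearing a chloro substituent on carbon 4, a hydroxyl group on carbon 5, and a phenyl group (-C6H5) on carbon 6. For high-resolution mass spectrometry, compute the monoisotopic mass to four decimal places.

212.0968

Atom tally by fragment:
  CH3 → C:1 H:3
  CH2 → C:1 H:2
  CH2 → C:1 H:2
  CH(Cl) → C:1 H:1 Cl:1
  CH(OH) → C:1 H:2 O:1
  CH2C6H5 → C:7 H:7
Element totals:
  C: 12
  H: 17
  Cl: 1
  O: 1
Molecular formula: C12H17ClO.
  M = 12(12.0) + 17(1.007825) + 34.968853 + 15.994915
    = 144.000000 + 17.133025 + 34.968853 + 15.994915 = 212.096793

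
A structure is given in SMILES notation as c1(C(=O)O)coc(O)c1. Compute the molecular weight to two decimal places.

Atom tally by fragment:
  furan ring core → C:4 H:4 O:1
  (− 2 ring H displaced by substituents)
  + COOH → C:1 H:1 O:2
  + OH → O:1 H:1
Element totals:
  C: 5
  H: 4
  O: 4
Molecular formula: C5H4O4.
  M = 5(12.011) + 4(1.008) + 4(15.999)
    = 60.055 + 4.032 + 63.996 = 128.083

128.08 g/mol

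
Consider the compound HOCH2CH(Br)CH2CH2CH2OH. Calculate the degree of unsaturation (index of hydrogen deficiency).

Atom tally by fragment:
  HOCH2 → C:1 H:3 O:1
  CH(Br) → C:1 H:1 Br:1
  CH2 → C:1 H:2
  CH2CH2OH → C:2 H:5 O:1
Element totals:
  C: 5
  H: 11
  Br: 1
  O: 2
Molecular formula: C5H11BrO2.
DoU = (2C + 2 + N − H − X) / 2 = (2·5 + 2 + 0 − 11 − 1) / 2 = 0.

0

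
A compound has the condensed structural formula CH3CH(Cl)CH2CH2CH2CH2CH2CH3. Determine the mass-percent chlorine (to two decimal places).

Element totals:
  C: 8
  H: 17
  Cl: 1
Molecular formula: C8H17Cl.
Molar mass = 148.674 g/mol.
Mass from Cl: 1 × 35.45 = 35.450 g/mol.
%Cl = 35.450 / 148.674 × 100 = 23.84%.

23.84%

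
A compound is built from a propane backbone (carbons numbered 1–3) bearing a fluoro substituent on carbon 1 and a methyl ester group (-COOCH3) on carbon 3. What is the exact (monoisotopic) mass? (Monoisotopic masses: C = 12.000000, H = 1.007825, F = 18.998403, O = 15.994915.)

120.0587

Atom tally by fragment:
  FCH2 → C:1 H:2 F:1
  CH2 → C:1 H:2
  CH2COOCH3 → C:3 H:5 O:2
Element totals:
  C: 5
  H: 9
  F: 1
  O: 2
Molecular formula: C5H9FO2.
  M = 5(12.0) + 9(1.007825) + 18.998403 + 2(15.994915)
    = 60.000000 + 9.070425 + 18.998403 + 31.989830 = 120.058658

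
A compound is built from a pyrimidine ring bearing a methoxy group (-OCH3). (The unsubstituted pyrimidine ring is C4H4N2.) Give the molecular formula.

C5H6N2O

Atom tally by fragment:
  pyrimidine ring core → C:4 H:4 N:2
  (− 1 ring H displaced by substituents)
  + OCH3 → C:1 H:3 O:1
Element totals:
  C: 5
  H: 6
  N: 2
  O: 1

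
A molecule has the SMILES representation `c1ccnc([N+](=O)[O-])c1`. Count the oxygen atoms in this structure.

Atom tally by fragment:
  pyridine ring core → C:5 H:5 N:1
  (− 1 ring H displaced by substituents)
  + NO2 → N:1 O:2
Element totals:
  C: 5
  H: 4
  N: 2
  O: 2

2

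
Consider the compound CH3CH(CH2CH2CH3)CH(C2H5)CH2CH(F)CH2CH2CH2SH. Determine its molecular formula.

C13H27FS

Atom tally by fragment:
  CH3 → C:1 H:3
  CH(CH2CH2CH3) → C:4 H:8
  CH(C2H5) → C:3 H:6
  CH2 → C:1 H:2
  CH(F) → C:1 H:1 F:1
  CH2 → C:1 H:2
  CH2 → C:1 H:2
  CH2SH → C:1 H:3 S:1
Element totals:
  C: 13
  H: 27
  F: 1
  S: 1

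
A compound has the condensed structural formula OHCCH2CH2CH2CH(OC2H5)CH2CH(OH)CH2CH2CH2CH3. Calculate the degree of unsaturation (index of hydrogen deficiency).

Element totals:
  C: 13
  H: 26
  O: 3
Molecular formula: C13H26O3.
DoU = (2C + 2 + N − H − X) / 2 = (2·13 + 2 + 0 − 26 − 0) / 2 = 1.

1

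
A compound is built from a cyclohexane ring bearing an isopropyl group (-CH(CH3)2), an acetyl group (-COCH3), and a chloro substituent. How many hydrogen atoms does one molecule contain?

19

Atom tally by fragment:
  cyclohexane ring core → C:6 H:12
  (− 3 ring H displaced by substituents)
  + CH(CH3)2 → C:3 H:7
  + COCH3 → C:2 H:3 O:1
  + Cl → Cl:1
Element totals:
  C: 11
  H: 19
  Cl: 1
  O: 1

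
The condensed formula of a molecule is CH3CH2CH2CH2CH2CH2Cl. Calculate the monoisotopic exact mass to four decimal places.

Atom tally by fragment:
  CH3 → C:1 H:3
  CH2 → C:1 H:2
  CH2 → C:1 H:2
  CH2 → C:1 H:2
  CH2 → C:1 H:2
  CH2Cl → C:1 H:2 Cl:1
Element totals:
  C: 6
  H: 13
  Cl: 1
Molecular formula: C6H13Cl.
  M = 6(12.0) + 13(1.007825) + 34.968853
    = 72.000000 + 13.101725 + 34.968853 = 120.070578

120.0706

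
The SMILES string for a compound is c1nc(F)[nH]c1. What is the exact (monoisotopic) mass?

86.0280

Atom tally by fragment:
  imidazole ring core → C:3 H:4 N:2
  (− 1 ring H displaced by substituents)
  + F → F:1
Element totals:
  C: 3
  H: 3
  F: 1
  N: 2
Molecular formula: C3H3FN2.
  M = 3(12.0) + 3(1.007825) + 18.998403 + 2(14.003074)
    = 36.000000 + 3.023475 + 18.998403 + 28.006148 = 86.028026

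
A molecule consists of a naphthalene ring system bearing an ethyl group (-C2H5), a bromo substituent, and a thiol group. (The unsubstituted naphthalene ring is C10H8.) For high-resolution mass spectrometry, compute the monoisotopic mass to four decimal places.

Atom tally by fragment:
  naphthalene ring system core → C:10 H:8
  (− 3 ring H displaced by substituents)
  + C2H5 → C:2 H:5
  + Br → Br:1
  + SH → S:1 H:1
Element totals:
  C: 12
  H: 11
  Br: 1
  S: 1
Molecular formula: C12H11BrS.
  M = 12(12.0) + 11(1.007825) + 78.918338 + 31.972071
    = 144.000000 + 11.086075 + 78.918338 + 31.972071 = 265.976484

265.9765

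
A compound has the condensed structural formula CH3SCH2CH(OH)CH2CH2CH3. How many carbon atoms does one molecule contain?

Atom tally by fragment:
  CH3SCH2 → C:2 H:5 S:1
  CH(OH) → C:1 H:2 O:1
  CH2 → C:1 H:2
  CH2 → C:1 H:2
  CH3 → C:1 H:3
Element totals:
  C: 6
  H: 14
  O: 1
  S: 1

6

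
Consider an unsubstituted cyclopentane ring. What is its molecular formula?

Atom tally by fragment:
  cyclopentane ring core → C:5 H:10
Element totals:
  C: 5
  H: 10

C5H10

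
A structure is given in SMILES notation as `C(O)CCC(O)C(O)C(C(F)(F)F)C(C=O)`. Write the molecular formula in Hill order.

Atom tally by fragment:
  HOCH2 → C:1 H:3 O:1
  CH2 → C:1 H:2
  CH2 → C:1 H:2
  CH(OH) → C:1 H:2 O:1
  CH(OH) → C:1 H:2 O:1
  CH(CF3) → C:2 H:1 F:3
  CH2CHO → C:2 H:3 O:1
Element totals:
  C: 9
  H: 15
  F: 3
  O: 4

C9H15F3O4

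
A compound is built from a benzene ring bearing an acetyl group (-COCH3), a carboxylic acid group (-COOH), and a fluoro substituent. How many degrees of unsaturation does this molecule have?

Atom tally by fragment:
  benzene ring core → C:6 H:6
  (− 3 ring H displaced by substituents)
  + COCH3 → C:2 H:3 O:1
  + COOH → C:1 H:1 O:2
  + F → F:1
Element totals:
  C: 9
  H: 7
  F: 1
  O: 3
Molecular formula: C9H7FO3.
DoU = (2C + 2 + N − H − X) / 2 = (2·9 + 2 + 0 − 7 − 1) / 2 = 6.

6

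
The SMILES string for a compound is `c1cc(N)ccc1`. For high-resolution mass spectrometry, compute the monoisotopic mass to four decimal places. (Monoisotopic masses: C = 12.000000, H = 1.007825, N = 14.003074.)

Atom tally by fragment:
  benzene ring core → C:6 H:6
  (− 1 ring H displaced by substituents)
  + NH2 → N:1 H:2
Element totals:
  C: 6
  H: 7
  N: 1
Molecular formula: C6H7N.
  M = 6(12.0) + 7(1.007825) + 14.003074
    = 72.000000 + 7.054775 + 14.003074 = 93.057849

93.0578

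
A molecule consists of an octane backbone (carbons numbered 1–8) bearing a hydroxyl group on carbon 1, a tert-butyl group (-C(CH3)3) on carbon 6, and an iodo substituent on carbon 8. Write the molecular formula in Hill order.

C12H25IO

Atom tally by fragment:
  HOCH2 → C:1 H:3 O:1
  CH2 → C:1 H:2
  CH2 → C:1 H:2
  CH2 → C:1 H:2
  CH2 → C:1 H:2
  CH(C(CH3)3) → C:5 H:10
  CH2 → C:1 H:2
  CH2I → C:1 H:2 I:1
Element totals:
  C: 12
  H: 25
  I: 1
  O: 1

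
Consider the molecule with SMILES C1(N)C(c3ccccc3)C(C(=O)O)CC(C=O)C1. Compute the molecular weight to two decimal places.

247.29 g/mol

Atom tally by fragment:
  cyclohexane ring core → C:6 H:12
  (− 4 ring H displaced by substituents)
  + NH2 → N:1 H:2
  + C6H5 → C:6 H:5
  + COOH → C:1 H:1 O:2
  + CHO → C:1 H:1 O:1
Element totals:
  C: 14
  H: 17
  N: 1
  O: 3
Molecular formula: C14H17NO3.
  M = 14(12.011) + 17(1.008) + 14.007 + 3(15.999)
    = 168.154 + 17.136 + 14.007 + 47.997 = 247.294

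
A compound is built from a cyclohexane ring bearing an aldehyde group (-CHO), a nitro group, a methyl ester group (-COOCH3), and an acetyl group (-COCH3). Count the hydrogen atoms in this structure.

15

Atom tally by fragment:
  cyclohexane ring core → C:6 H:12
  (− 4 ring H displaced by substituents)
  + CHO → C:1 H:1 O:1
  + NO2 → N:1 O:2
  + COOCH3 → C:2 H:3 O:2
  + COCH3 → C:2 H:3 O:1
Element totals:
  C: 11
  H: 15
  N: 1
  O: 6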